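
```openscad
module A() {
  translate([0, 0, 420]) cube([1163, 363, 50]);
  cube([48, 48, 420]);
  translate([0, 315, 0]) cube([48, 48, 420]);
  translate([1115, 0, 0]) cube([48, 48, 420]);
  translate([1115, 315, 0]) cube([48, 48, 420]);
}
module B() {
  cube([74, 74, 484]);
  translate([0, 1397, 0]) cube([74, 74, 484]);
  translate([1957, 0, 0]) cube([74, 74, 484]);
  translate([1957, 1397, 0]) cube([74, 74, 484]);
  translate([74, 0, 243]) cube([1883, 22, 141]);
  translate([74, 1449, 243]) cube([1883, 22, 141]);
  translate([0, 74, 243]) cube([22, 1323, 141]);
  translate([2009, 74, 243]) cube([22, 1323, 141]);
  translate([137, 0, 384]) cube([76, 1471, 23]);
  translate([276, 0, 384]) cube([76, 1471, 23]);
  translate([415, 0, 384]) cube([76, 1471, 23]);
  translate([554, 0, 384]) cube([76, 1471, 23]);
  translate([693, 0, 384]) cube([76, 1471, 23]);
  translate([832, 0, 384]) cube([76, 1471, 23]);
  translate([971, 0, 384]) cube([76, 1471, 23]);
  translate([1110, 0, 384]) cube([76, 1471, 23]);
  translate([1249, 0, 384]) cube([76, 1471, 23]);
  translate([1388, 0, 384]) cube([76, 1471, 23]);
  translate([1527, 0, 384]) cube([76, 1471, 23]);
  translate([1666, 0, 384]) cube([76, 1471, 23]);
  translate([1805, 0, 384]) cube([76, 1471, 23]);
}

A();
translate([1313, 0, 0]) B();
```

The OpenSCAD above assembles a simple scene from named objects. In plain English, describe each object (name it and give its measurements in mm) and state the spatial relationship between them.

A is a bench: a 1163×363 mm seat slab, 50 mm thick, top at z = 470 mm, on four 48×48 mm square legs flush with the seat corners and standing on z = 0.

B is a bed frame 2031 mm long (x) by 1471 mm wide (y). Four 74×74 mm corner posts, 484 mm tall, at the corners of the footprint. Four rails of 22 mm thickness and 141 mm height run between adjacent posts with their undersides at z = 243 mm, their outer faces flush with the outside of the frame (the two x-running rails run between the posts' inner faces; the two y-running rails run between the posts' inner faces). 13 slats, each 76 mm wide (x) and 23 mm thick, lie across the top of the two x-running rails, running the full 1471 mm width of the frame in y; the slats are evenly spaced along x between the inner faces of the end posts with equal gaps (rounded down to the nearest mm) at the −x end and between each pair — any rounding remainder accumulates at the +x end.

The bed frame is on the floor beside the bench on its +x side.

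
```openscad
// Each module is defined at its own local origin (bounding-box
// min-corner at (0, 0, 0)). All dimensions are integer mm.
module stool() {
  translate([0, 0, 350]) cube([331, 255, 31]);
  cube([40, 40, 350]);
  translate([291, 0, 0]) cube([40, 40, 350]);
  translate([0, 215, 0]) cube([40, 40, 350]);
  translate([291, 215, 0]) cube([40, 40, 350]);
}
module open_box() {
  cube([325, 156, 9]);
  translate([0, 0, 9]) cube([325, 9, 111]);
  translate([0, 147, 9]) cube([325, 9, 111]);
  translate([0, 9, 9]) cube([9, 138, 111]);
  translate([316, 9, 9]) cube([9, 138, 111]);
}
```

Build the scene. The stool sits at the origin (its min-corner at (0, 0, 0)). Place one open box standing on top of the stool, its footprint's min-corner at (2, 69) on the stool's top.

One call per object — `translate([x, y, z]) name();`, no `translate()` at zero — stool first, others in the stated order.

stool();
translate([2, 69, 381]) open_box();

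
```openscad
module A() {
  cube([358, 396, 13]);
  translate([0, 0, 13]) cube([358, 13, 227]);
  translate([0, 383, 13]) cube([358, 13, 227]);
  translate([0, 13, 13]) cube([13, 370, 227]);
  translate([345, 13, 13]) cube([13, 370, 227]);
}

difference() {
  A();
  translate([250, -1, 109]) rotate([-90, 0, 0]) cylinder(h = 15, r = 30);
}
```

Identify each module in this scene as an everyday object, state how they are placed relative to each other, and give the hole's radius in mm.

A is an open box. The open box has a circular hole through its front wall. The hole's radius is 30 mm.

The subtracted cylinder has r = 30 mm.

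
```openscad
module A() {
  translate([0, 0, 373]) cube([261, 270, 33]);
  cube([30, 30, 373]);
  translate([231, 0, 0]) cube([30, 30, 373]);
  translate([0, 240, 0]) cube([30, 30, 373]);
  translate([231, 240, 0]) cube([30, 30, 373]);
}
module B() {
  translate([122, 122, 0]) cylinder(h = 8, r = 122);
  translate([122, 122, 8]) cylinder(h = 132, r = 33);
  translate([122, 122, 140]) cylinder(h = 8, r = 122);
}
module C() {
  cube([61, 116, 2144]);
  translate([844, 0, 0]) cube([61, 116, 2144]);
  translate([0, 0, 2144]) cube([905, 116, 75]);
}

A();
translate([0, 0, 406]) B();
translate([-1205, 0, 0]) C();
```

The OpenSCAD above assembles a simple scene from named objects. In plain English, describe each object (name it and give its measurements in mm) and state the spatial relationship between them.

A is a four-legged stool. The seat is 261×270 mm, 33 mm thick, top at z = 406 mm. It stands on four square legs, each 30×30 mm in cross-section, from z = 0 to the seat underside, each flush with a corner of the seat.

B is a spool: two coaxial disc flanges of radius 122 mm and thickness 8 mm, joined by a core cylinder of radius 33 mm and height 132 mm. The lower flange rests on z = 0 and the three cylinders share a vertical axis.

C is a door frame. The clear opening is 783 mm wide and 2144 mm high. Two 61 mm wide jambs, 116 mm deep, stand either side of the opening from the floor to the top of the opening. A 75 mm thick head sits across the top of both jambs, spanning the full outside width of the frame.

The spool is on top of the stool. The door frame is on the floor beside the stool on its −x side.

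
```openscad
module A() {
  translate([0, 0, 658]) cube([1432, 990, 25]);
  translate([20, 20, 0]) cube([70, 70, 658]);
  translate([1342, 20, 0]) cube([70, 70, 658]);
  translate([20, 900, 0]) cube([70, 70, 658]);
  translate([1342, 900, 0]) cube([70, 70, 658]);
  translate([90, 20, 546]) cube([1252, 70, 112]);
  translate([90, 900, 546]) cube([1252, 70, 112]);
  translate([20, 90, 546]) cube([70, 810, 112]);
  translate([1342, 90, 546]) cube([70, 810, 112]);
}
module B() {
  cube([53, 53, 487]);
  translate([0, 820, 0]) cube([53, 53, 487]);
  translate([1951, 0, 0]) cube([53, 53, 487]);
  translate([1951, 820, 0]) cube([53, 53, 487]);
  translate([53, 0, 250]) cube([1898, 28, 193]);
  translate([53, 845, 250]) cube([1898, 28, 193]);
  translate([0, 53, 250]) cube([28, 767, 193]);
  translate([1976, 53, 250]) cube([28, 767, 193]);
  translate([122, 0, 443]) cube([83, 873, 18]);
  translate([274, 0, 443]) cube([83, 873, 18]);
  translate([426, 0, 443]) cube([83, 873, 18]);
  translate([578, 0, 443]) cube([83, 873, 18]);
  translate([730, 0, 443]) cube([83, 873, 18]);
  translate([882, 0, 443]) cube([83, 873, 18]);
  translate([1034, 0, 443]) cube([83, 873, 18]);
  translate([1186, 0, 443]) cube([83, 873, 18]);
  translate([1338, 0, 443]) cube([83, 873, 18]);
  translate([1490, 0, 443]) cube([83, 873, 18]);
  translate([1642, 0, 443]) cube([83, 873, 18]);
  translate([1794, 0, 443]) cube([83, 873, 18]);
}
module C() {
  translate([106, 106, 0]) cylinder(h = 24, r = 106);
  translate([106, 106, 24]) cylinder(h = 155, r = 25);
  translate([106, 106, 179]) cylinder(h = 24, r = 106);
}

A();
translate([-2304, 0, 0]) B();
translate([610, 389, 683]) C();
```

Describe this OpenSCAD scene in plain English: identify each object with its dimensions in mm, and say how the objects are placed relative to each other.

A is a table with a 1432×990 mm rectangular top, 25 mm thick, top surface at z = 683 mm, supported by four 70×70 mm square legs, each inset 20 mm from the nearest pair of top edges, running from the floor. Four apron rails, 70 mm thick and 112 mm tall, run between adjacent legs with their top edges flush with the underside of the top and their outer faces flush with the legs' outer faces.

B is a bed frame 2004 mm long (x) by 873 mm wide (y). Four 53×53 mm corner posts, 487 mm tall, at the corners of the footprint. Four rails of 28 mm thickness and 193 mm height run between adjacent posts with their undersides at z = 250 mm, their outer faces flush with the outside of the frame (the two x-running rails run between the posts' inner faces; the two y-running rails run between the posts' inner faces). 12 slats, each 83 mm wide (x) and 18 mm thick, lie across the top of the two x-running rails, running the full 873 mm width of the frame in y; the slats are evenly spaced along x between the inner faces of the end posts with equal gaps (rounded down to the nearest mm) at the −x end and between each pair — any rounding remainder accumulates at the +x end.

C is a spool: two coaxial disc flanges of radius 106 mm and thickness 24 mm, joined by a core cylinder of radius 25 mm and height 155 mm. The lower flange rests on z = 0 and the three cylinders share a vertical axis.

The bed frame is on the floor beside the table on its −x side. The spool is on top of the table, centred.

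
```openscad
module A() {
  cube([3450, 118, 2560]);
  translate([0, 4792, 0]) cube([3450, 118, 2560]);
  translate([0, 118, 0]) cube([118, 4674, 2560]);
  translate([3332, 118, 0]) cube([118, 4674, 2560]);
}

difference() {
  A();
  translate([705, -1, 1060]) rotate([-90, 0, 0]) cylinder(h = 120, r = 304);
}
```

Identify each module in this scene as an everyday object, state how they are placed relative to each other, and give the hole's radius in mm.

The subtracted cylinder has r = 304 mm.

A is a house frame. The house frame has a circular hole through its front wall. The hole's radius is 304 mm.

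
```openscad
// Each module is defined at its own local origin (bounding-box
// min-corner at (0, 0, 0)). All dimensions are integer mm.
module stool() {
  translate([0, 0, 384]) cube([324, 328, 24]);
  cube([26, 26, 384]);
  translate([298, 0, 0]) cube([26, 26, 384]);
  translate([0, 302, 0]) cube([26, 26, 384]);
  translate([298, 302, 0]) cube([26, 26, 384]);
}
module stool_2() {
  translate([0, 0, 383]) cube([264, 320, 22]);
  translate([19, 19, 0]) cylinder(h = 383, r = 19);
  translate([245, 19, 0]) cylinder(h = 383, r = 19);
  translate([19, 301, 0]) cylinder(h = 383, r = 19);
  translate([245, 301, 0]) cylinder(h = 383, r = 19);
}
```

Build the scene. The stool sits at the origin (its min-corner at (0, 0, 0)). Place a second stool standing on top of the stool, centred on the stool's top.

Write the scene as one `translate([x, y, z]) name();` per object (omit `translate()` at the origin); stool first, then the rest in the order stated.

stool();
translate([30, 4, 408]) stool_2();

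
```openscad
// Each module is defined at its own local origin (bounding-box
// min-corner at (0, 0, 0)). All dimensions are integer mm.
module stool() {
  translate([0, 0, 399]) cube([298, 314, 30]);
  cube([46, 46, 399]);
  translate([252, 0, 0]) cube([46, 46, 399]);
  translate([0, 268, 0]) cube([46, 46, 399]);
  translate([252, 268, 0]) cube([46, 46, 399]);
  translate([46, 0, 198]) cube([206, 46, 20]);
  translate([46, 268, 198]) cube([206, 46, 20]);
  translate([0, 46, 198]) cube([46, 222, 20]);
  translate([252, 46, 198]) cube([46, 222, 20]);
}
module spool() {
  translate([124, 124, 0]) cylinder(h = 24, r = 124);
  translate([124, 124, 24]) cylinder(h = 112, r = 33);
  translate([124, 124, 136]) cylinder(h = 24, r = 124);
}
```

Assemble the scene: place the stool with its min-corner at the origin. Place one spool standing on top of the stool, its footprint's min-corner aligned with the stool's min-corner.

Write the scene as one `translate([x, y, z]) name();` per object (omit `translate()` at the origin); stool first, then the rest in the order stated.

stool();
translate([0, 0, 429]) spool();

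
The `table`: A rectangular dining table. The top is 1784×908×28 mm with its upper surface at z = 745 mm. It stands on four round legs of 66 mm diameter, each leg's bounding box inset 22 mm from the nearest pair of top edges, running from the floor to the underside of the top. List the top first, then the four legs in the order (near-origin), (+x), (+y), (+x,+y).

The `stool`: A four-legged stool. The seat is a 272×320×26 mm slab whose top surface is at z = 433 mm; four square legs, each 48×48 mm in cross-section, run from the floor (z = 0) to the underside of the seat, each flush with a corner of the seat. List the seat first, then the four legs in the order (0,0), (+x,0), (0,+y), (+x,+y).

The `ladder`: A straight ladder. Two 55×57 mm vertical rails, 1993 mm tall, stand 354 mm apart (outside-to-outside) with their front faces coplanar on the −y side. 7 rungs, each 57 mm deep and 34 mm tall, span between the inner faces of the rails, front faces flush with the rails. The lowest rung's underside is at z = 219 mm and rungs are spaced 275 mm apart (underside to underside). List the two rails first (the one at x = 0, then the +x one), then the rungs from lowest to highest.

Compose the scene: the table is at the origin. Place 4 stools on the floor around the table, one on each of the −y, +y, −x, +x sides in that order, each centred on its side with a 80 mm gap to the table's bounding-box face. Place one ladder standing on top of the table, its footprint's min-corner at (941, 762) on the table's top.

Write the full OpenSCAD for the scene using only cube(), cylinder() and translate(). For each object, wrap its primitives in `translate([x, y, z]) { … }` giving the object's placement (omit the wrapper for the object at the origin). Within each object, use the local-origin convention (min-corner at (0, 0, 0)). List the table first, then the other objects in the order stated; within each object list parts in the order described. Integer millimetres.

translate([0, 0, 717]) cube([1784, 908, 28]);
translate([55, 55, 0]) cylinder(h = 717, r = 33);
translate([1729, 55, 0]) cylinder(h = 717, r = 33);
translate([55, 853, 0]) cylinder(h = 717, r = 33);
translate([1729, 853, 0]) cylinder(h = 717, r = 33);
translate([756, -400, 0]) {
  translate([0, 0, 407]) cube([272, 320, 26]);
  cube([48, 48, 407]);
  translate([224, 0, 0]) cube([48, 48, 407]);
  translate([0, 272, 0]) cube([48, 48, 407]);
  translate([224, 272, 0]) cube([48, 48, 407]);
}
translate([756, 988, 0]) {
  translate([0, 0, 407]) cube([272, 320, 26]);
  cube([48, 48, 407]);
  translate([224, 0, 0]) cube([48, 48, 407]);
  translate([0, 272, 0]) cube([48, 48, 407]);
  translate([224, 272, 0]) cube([48, 48, 407]);
}
translate([-352, 294, 0]) {
  translate([0, 0, 407]) cube([272, 320, 26]);
  cube([48, 48, 407]);
  translate([224, 0, 0]) cube([48, 48, 407]);
  translate([0, 272, 0]) cube([48, 48, 407]);
  translate([224, 272, 0]) cube([48, 48, 407]);
}
translate([1864, 294, 0]) {
  translate([0, 0, 407]) cube([272, 320, 26]);
  cube([48, 48, 407]);
  translate([224, 0, 0]) cube([48, 48, 407]);
  translate([0, 272, 0]) cube([48, 48, 407]);
  translate([224, 272, 0]) cube([48, 48, 407]);
}
translate([941, 762, 745]) {
  cube([55, 57, 1993]);
  translate([299, 0, 0]) cube([55, 57, 1993]);
  translate([55, 0, 219]) cube([244, 57, 34]);
  translate([55, 0, 494]) cube([244, 57, 34]);
  translate([55, 0, 769]) cube([244, 57, 34]);
  translate([55, 0, 1044]) cube([244, 57, 34]);
  translate([55, 0, 1319]) cube([244, 57, 34]);
  translate([55, 0, 1594]) cube([244, 57, 34]);
  translate([55, 0, 1869]) cube([244, 57, 34]);
}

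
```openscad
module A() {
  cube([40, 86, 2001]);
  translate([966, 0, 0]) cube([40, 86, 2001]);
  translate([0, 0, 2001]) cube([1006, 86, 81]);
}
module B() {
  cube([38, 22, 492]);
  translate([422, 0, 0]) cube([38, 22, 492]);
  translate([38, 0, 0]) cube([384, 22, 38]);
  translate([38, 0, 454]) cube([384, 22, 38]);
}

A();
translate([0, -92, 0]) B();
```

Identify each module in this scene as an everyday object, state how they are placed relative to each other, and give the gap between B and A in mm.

A is a door frame. B is a picture frame. The picture frame is on the floor beside the door frame on its −y side. The gap between the picture frame and the door frame is 70 mm.

The picture frame's nearest face is 70 mm from the door frame's −y face.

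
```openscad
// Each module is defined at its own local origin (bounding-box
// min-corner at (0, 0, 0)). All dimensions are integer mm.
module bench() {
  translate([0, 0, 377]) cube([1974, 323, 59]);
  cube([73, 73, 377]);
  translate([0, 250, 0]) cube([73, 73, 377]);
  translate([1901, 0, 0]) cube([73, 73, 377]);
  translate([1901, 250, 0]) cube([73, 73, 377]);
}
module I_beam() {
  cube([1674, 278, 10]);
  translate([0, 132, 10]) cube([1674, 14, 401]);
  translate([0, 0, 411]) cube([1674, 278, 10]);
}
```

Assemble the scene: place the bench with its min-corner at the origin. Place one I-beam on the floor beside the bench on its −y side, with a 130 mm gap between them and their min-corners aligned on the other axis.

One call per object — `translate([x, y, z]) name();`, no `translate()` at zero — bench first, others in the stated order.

bench();
translate([0, -408, 0]) I_beam();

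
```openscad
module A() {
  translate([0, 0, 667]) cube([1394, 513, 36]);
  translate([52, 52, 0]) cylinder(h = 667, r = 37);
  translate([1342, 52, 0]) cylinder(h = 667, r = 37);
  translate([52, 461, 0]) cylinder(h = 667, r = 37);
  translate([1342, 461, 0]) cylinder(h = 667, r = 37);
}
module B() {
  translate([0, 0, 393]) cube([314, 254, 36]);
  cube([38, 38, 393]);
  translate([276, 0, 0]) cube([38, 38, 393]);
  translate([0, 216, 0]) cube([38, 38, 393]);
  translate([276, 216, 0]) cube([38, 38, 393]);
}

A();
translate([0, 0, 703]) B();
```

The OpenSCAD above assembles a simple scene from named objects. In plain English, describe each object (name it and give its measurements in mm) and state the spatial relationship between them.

A is a table with a 1394×513 mm rectangular top, 36 mm thick, top surface at z = 703 mm, supported by four round legs of 74 mm diameter, each leg's bounding box inset 15 mm from the nearest pair of top edges, running from the floor.

B is a simple wooden stool: a rectangular seat 314 mm (x) by 254 mm (y), 36 mm thick, top face at z = 429 mm, on four square legs, each 38×38 mm in cross-section. The legs rest on z = 0, each flush with a corner of the seat.

The stool is on top of the table.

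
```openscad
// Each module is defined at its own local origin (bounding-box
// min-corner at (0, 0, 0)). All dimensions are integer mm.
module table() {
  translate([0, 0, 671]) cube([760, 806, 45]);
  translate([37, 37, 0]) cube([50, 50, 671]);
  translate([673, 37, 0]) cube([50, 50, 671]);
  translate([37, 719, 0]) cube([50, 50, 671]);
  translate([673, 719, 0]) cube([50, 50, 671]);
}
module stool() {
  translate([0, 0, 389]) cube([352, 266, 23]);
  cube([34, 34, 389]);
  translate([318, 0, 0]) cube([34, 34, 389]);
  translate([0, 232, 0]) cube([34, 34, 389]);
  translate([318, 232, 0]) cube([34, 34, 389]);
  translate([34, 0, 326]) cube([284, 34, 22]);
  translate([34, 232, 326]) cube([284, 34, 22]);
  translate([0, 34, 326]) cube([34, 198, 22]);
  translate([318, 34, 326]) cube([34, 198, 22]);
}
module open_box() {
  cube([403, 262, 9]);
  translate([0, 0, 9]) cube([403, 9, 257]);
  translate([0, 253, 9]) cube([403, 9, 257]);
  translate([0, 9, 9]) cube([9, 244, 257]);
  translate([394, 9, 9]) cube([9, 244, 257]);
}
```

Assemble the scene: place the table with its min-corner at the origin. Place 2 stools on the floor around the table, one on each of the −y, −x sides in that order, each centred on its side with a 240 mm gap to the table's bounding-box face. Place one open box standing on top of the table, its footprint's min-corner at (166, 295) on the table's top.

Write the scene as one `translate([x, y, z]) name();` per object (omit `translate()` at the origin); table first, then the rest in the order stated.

table();
translate([204, -506, 0]) stool();
translate([-592, 270, 0]) stool();
translate([166, 295, 716]) open_box();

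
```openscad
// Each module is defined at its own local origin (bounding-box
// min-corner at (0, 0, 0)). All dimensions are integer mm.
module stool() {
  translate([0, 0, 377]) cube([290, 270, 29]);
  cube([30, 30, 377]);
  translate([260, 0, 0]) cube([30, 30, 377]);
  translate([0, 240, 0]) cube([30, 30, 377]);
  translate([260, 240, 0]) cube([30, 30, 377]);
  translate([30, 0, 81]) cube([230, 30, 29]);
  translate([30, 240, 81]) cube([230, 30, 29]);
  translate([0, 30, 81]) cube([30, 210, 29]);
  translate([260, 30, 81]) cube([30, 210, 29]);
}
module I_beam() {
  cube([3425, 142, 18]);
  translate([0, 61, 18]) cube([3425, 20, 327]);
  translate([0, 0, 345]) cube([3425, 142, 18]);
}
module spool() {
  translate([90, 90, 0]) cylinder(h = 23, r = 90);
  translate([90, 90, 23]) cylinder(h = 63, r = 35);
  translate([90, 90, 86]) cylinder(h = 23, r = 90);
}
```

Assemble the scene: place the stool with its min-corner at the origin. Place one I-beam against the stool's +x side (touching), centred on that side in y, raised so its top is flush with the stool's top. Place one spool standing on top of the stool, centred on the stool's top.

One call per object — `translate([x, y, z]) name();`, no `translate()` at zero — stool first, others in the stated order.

stool();
translate([290, 64, 43]) I_beam();
translate([55, 45, 406]) spool();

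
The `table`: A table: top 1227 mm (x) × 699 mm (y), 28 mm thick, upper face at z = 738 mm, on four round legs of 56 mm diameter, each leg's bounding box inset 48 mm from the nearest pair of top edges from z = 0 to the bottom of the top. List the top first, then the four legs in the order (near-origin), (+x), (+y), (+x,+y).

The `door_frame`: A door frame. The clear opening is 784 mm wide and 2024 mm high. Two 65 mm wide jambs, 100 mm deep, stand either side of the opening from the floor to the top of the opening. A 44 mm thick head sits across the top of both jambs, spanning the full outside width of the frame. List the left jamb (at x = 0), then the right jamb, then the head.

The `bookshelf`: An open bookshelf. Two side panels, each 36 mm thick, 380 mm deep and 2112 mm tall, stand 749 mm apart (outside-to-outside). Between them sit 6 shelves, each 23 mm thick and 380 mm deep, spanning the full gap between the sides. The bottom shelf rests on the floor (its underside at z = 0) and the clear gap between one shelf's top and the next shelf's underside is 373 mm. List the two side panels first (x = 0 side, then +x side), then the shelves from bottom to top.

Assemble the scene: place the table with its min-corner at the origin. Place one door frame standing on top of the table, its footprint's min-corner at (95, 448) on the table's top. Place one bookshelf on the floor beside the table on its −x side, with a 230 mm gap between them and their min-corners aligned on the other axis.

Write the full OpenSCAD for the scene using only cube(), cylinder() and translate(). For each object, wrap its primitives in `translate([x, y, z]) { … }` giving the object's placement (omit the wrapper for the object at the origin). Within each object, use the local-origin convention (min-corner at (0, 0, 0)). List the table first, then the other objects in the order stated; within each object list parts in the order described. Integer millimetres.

translate([0, 0, 710]) cube([1227, 699, 28]);
translate([76, 76, 0]) cylinder(h = 710, r = 28);
translate([1151, 76, 0]) cylinder(h = 710, r = 28);
translate([76, 623, 0]) cylinder(h = 710, r = 28);
translate([1151, 623, 0]) cylinder(h = 710, r = 28);
translate([95, 448, 738]) {
  cube([65, 100, 2024]);
  translate([849, 0, 0]) cube([65, 100, 2024]);
  translate([0, 0, 2024]) cube([914, 100, 44]);
}
translate([-979, 0, 0]) {
  cube([36, 380, 2112]);
  translate([713, 0, 0]) cube([36, 380, 2112]);
  translate([36, 0, 0]) cube([677, 380, 23]);
  translate([36, 0, 396]) cube([677, 380, 23]);
  translate([36, 0, 792]) cube([677, 380, 23]);
  translate([36, 0, 1188]) cube([677, 380, 23]);
  translate([36, 0, 1584]) cube([677, 380, 23]);
  translate([36, 0, 1980]) cube([677, 380, 23]);
}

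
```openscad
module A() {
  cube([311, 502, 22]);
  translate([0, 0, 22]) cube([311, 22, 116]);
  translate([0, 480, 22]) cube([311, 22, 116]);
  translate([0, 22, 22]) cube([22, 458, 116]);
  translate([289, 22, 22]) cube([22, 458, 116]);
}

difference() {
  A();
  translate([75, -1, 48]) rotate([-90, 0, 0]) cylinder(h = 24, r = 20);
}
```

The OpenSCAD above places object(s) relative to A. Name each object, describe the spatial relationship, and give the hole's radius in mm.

A is an open box. The open box has a circular hole through its front wall. The hole's radius is 20 mm.

The subtracted cylinder has r = 20 mm.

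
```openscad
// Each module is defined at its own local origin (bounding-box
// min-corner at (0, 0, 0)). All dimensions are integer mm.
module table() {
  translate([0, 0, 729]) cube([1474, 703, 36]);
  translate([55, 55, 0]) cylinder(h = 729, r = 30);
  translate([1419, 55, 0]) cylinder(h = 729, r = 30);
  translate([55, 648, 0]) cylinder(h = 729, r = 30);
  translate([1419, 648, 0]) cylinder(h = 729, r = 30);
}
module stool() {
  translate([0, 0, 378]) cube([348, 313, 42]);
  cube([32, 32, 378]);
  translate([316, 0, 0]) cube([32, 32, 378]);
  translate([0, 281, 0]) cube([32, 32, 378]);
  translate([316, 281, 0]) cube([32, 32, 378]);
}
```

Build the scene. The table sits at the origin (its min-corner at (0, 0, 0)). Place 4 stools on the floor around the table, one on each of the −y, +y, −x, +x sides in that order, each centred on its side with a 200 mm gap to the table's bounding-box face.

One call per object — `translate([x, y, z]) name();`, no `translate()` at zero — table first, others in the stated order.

table();
translate([563, -513, 0]) stool();
translate([563, 903, 0]) stool();
translate([-548, 195, 0]) stool();
translate([1674, 195, 0]) stool();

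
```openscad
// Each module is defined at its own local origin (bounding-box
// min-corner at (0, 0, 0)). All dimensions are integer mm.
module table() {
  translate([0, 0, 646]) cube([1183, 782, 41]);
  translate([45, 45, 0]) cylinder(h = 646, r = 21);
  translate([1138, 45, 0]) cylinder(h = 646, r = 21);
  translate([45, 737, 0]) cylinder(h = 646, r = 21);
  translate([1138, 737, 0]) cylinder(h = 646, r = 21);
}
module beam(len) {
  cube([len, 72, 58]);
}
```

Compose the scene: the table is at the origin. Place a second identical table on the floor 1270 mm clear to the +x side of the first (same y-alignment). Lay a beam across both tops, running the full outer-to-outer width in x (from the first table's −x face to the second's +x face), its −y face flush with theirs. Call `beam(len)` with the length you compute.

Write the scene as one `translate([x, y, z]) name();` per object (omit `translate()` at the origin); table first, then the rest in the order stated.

table();
translate([2453, 0, 0]) table();
translate([0, 0, 687]) beam(3636);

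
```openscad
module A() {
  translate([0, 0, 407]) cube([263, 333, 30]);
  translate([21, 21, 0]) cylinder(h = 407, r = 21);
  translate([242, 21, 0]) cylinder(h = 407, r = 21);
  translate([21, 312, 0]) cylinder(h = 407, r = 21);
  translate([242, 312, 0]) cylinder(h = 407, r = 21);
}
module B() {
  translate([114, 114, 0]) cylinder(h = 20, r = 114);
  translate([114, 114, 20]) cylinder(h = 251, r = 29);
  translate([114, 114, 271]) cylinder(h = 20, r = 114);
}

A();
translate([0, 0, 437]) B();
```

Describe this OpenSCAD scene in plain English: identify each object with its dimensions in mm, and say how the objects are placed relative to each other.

A is a four-legged stool. The seat is a 263×333×30 mm slab whose top surface is at z = 437 mm; four round legs, each 42 mm in diameter, run from the floor (z = 0) to the underside of the seat, each leg's axis is inset half a diameter from the nearest pair of seat edges (so the leg's bounding box is flush with the corner).

B is a spool: two coaxial disc flanges of radius 114 mm and thickness 20 mm, joined by a core cylinder of radius 29 mm and height 251 mm. The lower flange rests on z = 0 and the three cylinders share a vertical axis.

The spool is on top of the stool.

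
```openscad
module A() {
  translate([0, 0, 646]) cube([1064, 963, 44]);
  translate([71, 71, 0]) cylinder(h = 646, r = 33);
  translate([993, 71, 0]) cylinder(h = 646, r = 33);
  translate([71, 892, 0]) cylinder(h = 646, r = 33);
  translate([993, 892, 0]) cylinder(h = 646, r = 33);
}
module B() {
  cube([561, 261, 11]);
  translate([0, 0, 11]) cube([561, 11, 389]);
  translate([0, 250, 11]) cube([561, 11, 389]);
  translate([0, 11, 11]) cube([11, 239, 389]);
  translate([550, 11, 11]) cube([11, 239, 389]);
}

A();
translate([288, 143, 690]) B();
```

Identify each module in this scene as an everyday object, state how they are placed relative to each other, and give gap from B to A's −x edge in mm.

The open box's min-x is at 288; the table's min-x is 0; gap = 288 mm.

A is a table. B is an open box. The open box is on top of the table. The gap from the open box to the table's −x edge is 288 mm.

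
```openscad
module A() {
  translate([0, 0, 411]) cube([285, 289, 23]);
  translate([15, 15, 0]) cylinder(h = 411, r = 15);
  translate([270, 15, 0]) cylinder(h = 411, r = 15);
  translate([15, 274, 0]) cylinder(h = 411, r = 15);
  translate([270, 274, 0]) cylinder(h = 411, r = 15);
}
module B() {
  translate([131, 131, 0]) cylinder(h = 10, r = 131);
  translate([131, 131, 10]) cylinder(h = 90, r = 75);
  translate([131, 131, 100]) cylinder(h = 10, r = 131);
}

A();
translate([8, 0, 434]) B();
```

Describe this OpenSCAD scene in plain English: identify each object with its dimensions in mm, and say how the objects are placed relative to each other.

A is a four-legged stool. The seat is a 285×289×23 mm slab whose top surface is at z = 434 mm; four round legs, each 30 mm in diameter, run from the floor (z = 0) to the underside of the seat, each leg's axis is inset half a diameter from the nearest pair of seat edges (so the leg's bounding box is flush with the corner).

B is a spool: two coaxial disc flanges of radius 131 mm and thickness 10 mm, joined by a core cylinder of radius 75 mm and height 90 mm. The lower flange rests on z = 0 and the three cylinders share a vertical axis.

The spool is on top of the stool.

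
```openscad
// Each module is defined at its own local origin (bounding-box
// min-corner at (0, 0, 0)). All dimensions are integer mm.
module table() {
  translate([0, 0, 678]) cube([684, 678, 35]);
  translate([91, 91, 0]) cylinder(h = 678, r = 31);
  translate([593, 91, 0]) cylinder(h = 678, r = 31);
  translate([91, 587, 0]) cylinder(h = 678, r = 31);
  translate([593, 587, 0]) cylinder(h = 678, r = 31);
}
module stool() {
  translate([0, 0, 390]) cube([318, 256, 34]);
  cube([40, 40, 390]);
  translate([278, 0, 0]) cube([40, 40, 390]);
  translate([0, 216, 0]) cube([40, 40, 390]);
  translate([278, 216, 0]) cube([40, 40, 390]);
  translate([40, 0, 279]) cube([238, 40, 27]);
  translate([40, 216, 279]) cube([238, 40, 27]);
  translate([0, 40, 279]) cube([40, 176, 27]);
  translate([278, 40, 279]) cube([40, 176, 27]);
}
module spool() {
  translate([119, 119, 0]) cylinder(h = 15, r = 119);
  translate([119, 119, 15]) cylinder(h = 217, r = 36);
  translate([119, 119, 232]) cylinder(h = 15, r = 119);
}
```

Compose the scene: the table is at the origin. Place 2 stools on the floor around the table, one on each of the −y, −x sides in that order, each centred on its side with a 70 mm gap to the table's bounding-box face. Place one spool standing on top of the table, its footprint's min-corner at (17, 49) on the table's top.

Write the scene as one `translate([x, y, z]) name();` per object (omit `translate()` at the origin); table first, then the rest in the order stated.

table();
translate([183, -326, 0]) stool();
translate([-388, 211, 0]) stool();
translate([17, 49, 713]) spool();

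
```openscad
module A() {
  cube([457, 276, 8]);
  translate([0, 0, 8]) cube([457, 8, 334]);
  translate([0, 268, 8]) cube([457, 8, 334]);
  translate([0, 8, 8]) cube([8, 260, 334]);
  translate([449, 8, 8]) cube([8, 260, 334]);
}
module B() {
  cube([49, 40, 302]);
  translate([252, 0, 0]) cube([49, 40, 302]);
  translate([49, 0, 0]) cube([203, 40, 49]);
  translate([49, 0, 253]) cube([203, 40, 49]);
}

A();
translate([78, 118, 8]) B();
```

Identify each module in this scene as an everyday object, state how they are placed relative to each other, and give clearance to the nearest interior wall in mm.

A is an open box. B is a picture frame. The picture frame sits inside the open box, centred. The clearance to the nearest interior wall is 70 mm.

Clearances: x = 70, y = 110; minimum 70 mm.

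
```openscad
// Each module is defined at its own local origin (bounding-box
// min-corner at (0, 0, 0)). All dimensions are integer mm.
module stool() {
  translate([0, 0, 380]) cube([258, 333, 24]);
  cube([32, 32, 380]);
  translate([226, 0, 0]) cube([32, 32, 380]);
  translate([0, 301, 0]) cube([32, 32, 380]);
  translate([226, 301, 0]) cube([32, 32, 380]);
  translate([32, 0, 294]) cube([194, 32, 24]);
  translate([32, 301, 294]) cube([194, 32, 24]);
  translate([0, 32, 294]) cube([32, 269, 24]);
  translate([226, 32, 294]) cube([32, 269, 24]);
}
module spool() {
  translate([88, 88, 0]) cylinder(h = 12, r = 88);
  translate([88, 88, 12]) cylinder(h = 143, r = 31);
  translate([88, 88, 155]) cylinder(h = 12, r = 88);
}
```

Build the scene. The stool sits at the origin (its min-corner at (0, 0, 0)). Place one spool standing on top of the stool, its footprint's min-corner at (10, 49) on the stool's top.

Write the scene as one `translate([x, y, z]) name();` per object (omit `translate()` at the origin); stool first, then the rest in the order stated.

stool();
translate([10, 49, 404]) spool();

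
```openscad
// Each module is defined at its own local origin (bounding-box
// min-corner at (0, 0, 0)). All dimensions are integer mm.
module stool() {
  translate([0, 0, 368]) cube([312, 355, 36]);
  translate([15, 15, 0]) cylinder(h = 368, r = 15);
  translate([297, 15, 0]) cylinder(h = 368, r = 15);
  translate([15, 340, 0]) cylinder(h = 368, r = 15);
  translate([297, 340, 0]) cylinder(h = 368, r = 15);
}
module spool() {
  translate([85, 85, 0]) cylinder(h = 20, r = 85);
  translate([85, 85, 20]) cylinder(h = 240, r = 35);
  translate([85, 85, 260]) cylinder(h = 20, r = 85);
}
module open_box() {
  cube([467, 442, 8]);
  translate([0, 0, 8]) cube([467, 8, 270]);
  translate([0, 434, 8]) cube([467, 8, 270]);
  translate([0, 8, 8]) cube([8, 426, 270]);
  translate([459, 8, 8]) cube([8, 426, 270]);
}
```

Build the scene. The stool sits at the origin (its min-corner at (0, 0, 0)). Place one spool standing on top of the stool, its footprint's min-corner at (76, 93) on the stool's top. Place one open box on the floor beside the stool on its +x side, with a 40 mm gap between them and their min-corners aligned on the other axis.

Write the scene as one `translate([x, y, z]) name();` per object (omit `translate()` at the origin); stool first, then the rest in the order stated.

stool();
translate([76, 93, 404]) spool();
translate([352, 0, 0]) open_box();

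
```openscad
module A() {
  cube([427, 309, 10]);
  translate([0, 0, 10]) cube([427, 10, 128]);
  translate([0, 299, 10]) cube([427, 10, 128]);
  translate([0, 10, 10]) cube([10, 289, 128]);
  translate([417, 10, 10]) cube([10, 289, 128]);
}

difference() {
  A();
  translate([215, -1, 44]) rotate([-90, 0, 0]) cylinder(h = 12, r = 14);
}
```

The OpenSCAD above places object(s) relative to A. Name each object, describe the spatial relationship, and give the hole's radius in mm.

The subtracted cylinder has r = 14 mm.

A is an open box. The open box has a circular hole through its front wall. The hole's radius is 14 mm.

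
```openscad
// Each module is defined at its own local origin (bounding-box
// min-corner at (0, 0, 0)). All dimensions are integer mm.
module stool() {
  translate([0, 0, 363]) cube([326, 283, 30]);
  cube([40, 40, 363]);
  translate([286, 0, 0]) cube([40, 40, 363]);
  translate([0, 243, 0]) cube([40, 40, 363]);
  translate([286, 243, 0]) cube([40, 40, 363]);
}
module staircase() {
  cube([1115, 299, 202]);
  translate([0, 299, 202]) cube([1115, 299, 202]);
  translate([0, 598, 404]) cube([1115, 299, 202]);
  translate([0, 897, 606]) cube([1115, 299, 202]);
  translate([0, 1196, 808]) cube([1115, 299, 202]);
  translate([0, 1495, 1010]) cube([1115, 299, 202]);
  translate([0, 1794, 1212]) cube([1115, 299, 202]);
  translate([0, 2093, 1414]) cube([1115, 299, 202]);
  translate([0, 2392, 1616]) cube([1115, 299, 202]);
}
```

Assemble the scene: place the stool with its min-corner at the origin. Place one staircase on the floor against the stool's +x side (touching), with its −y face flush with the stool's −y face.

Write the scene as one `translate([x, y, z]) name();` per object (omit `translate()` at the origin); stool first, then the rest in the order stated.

stool();
translate([326, 0, 0]) staircase();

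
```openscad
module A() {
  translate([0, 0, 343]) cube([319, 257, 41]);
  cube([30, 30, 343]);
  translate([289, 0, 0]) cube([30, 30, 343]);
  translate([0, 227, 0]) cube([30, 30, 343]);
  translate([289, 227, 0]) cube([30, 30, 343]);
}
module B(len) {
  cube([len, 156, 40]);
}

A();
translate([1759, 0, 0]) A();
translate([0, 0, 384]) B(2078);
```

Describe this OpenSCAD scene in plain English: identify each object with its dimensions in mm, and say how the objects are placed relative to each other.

A is a four-legged stool. The seat is 319×257 mm, 41 mm thick, top at z = 384 mm. It stands on four square legs, each 30×30 mm in cross-section, from z = 0 to the seat underside, each flush with a corner of the seat.

B is a rectangular beam 2078 mm long (x), 156 mm deep (y), 40 mm thick (z).

The beam spans the tops of two stools placed 1440 mm apart, resting at z = 384 mm.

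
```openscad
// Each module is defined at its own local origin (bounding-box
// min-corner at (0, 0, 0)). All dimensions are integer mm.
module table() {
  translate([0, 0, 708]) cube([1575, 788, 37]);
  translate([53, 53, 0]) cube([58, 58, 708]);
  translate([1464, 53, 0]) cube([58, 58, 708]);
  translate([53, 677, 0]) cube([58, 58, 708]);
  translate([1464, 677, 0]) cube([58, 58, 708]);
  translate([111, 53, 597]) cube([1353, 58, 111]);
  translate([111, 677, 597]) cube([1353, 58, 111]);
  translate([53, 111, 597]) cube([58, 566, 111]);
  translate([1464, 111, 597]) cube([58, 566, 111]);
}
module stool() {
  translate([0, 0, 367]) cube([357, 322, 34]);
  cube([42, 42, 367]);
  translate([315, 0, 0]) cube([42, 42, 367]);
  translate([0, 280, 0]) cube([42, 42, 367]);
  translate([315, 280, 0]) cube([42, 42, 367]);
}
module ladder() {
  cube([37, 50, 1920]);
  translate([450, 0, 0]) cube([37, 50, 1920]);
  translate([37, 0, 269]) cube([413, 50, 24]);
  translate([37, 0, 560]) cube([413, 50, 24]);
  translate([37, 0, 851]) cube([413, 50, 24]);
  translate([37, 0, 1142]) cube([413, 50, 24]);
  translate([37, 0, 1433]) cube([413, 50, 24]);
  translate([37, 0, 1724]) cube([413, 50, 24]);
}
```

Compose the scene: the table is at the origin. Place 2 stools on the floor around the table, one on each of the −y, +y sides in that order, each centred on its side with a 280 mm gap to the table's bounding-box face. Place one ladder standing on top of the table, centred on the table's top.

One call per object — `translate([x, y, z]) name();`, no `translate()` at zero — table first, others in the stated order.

table();
translate([609, -602, 0]) stool();
translate([609, 1068, 0]) stool();
translate([544, 369, 745]) ladder();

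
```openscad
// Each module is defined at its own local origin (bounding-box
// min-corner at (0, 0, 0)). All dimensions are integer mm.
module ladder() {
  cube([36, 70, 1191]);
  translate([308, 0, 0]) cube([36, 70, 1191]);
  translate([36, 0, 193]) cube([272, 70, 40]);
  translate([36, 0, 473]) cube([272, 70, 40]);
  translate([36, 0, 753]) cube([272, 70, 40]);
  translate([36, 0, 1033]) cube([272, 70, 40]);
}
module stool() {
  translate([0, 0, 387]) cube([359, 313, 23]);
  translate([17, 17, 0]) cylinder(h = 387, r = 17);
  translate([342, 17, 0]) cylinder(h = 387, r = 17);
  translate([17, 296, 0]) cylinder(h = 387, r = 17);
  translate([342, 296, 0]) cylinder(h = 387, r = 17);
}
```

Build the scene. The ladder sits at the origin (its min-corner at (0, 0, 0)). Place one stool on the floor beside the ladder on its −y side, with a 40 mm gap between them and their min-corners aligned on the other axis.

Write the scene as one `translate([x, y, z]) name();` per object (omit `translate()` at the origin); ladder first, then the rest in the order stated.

ladder();
translate([0, -353, 0]) stool();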